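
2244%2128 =116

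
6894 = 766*9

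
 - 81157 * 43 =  - 3489751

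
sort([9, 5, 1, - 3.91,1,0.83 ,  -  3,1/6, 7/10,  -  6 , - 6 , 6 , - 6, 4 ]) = [ - 6, - 6, - 6, - 3.91, - 3, 1/6, 7/10, 0.83, 1, 1 , 4, 5, 6, 9]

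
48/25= 1 + 23/25 = 1.92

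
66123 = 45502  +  20621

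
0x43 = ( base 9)74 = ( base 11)61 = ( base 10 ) 67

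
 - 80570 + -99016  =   - 179586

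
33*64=2112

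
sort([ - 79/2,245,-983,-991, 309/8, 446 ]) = [ - 991, - 983, - 79/2, 309/8, 245,446 ] 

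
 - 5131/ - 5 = 5131/5 = 1026.20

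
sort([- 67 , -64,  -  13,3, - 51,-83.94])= [ -83.94 ,-67,-64 ,-51, - 13, 3]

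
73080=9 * 8120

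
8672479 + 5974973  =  14647452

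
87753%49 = 43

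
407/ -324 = -2 + 241/324 = - 1.26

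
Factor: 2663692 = 2^2*665923^1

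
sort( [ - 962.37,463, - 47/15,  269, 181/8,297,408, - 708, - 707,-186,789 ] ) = [-962.37,-708, - 707,-186, - 47/15,181/8, 269  ,  297 , 408, 463,  789 ]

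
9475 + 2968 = 12443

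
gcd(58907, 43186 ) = 1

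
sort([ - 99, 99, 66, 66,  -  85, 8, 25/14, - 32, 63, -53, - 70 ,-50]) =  [ - 99, - 85,  -  70,-53  ,  -  50, -32, 25/14, 8,63,66,66, 99] 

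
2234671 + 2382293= 4616964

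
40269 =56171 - 15902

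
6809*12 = 81708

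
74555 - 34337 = 40218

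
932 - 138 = 794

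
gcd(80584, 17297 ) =7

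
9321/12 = 776 + 3/4  =  776.75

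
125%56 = 13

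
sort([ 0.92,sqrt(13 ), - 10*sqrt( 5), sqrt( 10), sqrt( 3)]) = [-10 * sqrt( 5), 0.92, sqrt( 3 ), sqrt(10 ), sqrt( 13 ) ]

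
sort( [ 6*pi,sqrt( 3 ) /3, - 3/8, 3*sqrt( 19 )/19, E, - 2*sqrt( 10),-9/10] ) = [-2*sqrt(  10 ), - 9/10, - 3/8, sqrt( 3)/3, 3*sqrt (19) /19, E, 6*pi ] 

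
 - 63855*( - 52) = 3320460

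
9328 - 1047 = 8281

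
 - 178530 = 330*( - 541)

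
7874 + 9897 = 17771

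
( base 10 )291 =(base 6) 1203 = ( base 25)bg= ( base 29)A1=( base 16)123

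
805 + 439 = 1244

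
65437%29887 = 5663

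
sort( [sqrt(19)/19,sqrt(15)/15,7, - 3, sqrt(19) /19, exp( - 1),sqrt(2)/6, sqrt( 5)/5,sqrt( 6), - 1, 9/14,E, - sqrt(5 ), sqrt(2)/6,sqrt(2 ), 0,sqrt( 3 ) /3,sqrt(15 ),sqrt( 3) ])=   [ - 3, - sqrt(5), - 1,  0,sqrt(19)/19,sqrt( 19 )/19, sqrt(2)/6, sqrt(2)/6, sqrt (15)/15, exp ( - 1) , sqrt(5)/5, sqrt( 3) /3,9/14,sqrt(2), sqrt(3 ),  sqrt (6), E,sqrt(15), 7] 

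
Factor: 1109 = 1109^1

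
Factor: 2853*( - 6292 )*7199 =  - 2^2*3^2*11^2*13^1*23^1*313^1*317^1   =  -  129229796124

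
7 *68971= 482797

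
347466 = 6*57911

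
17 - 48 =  - 31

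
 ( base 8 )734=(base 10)476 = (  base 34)e0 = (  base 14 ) 260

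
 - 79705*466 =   -  37142530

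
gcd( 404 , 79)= 1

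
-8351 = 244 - 8595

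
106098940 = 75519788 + 30579152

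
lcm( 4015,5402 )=297110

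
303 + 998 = 1301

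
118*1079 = 127322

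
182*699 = 127218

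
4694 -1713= 2981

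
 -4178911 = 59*( - 70829 ) 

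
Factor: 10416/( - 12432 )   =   -31/37 = -31^1 * 37^(-1 ) 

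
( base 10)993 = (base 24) 1h9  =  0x3e1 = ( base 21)256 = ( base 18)313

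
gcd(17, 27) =1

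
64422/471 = 136+122/157 = 136.78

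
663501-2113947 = -1450446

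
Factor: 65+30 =5^1*19^1 = 95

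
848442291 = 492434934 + 356007357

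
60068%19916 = 320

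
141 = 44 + 97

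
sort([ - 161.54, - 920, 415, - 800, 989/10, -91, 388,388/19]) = [ - 920, - 800, - 161.54, - 91 , 388/19,989/10, 388, 415 ]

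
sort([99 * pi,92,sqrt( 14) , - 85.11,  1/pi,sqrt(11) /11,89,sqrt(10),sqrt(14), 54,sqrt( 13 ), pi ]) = [ -85.11,sqrt(11)/11, 1/pi,  pi , sqrt( 10),sqrt(13 ),sqrt(14), sqrt( 14) , 54 , 89,  92, 99*pi]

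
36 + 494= 530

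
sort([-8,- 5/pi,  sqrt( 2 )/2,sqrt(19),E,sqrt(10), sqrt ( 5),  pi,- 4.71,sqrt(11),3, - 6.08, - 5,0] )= [ - 8, - 6.08, - 5, - 4.71 ,- 5/pi,0,sqrt( 2 )/2,sqrt( 5),E,3,pi,sqrt(10 ),sqrt( 11),sqrt (19 )]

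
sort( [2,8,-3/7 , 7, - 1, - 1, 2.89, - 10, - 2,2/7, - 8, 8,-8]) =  [ - 10 ,-8, - 8, - 2, - 1, - 1, - 3/7, 2/7, 2, 2.89, 7, 8 , 8]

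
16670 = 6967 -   -  9703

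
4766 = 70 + 4696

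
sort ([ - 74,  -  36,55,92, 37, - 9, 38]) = [ - 74, - 36,-9,37 , 38, 55, 92 ]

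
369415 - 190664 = 178751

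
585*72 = 42120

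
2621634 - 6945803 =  - 4324169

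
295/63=4 + 43/63  =  4.68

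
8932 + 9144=18076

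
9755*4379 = 42717145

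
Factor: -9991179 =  - 3^2 * 11^1*43^1*2347^1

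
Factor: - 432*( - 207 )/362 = 44712/181 = 2^3*3^5*23^1 * 181^( - 1 )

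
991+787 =1778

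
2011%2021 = 2011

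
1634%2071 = 1634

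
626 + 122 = 748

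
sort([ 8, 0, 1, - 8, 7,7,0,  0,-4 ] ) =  [ - 8, - 4, 0, 0, 0,1, 7, 7,8]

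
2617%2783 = 2617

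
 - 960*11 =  - 10560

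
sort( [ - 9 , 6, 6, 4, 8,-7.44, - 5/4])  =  [ - 9, - 7.44, - 5/4,4 , 6, 6, 8 ] 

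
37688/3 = 37688/3 = 12562.67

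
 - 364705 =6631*( - 55)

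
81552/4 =20388  =  20388.00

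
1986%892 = 202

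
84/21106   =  42/10553 = 0.00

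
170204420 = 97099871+73104549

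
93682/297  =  93682/297 =315.43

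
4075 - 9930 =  -5855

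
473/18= 26 + 5/18= 26.28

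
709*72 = 51048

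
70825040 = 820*86372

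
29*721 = 20909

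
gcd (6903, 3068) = 767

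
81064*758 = 61446512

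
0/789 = 0 = 0.00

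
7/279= 7/279 = 0.03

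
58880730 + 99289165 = 158169895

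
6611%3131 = 349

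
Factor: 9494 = 2^1*47^1*101^1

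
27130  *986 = 26750180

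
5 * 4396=21980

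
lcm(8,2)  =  8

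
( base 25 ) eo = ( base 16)176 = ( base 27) DN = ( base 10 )374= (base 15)19e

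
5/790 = 1/158 = 0.01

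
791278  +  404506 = 1195784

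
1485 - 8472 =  -6987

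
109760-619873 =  - 510113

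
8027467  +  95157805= 103185272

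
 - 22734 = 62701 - 85435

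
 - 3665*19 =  - 69635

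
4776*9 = 42984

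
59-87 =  - 28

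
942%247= 201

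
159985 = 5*31997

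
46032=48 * 959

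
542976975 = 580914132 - 37937157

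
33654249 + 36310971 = 69965220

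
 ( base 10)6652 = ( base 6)50444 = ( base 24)bd4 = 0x19fc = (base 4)1213330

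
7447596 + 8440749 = 15888345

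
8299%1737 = 1351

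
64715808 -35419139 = 29296669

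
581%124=85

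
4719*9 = 42471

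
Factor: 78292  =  2^2*23^2*37^1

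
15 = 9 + 6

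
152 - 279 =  - 127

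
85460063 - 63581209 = 21878854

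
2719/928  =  2 + 863/928 = 2.93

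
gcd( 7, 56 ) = 7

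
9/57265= 9/57265=0.00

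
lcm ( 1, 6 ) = 6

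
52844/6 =8807 + 1/3 = 8807.33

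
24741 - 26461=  - 1720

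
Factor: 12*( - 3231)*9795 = -2^2 * 3^4*5^1 * 359^1*653^1 = -379771740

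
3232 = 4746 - 1514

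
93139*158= 14715962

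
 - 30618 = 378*(  -  81) 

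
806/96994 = 403/48497 = 0.01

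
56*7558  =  423248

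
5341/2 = 5341/2  =  2670.50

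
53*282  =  14946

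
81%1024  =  81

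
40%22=18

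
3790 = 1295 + 2495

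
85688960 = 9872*8680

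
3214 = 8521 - 5307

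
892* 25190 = 22469480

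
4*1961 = 7844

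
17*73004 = 1241068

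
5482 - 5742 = -260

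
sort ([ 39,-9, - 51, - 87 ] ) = [ - 87, - 51, - 9, 39 ] 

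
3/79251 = 1/26417 = 0.00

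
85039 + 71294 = 156333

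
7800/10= 780 = 780.00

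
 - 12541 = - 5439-7102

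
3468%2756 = 712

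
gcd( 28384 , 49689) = 1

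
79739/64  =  79739/64 = 1245.92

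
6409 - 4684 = 1725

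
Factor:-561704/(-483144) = 143/123= 3^( - 1 ) * 11^1 * 13^1*41^(  -  1)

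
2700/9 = 300= 300.00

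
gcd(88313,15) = 1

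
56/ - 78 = - 1 + 11/39=- 0.72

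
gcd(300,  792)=12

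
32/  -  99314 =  - 1 + 49641/49657 =-0.00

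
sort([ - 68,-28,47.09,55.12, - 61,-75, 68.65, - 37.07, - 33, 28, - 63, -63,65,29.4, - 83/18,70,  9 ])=[ - 75, - 68, -63,-63,  -  61,-37.07, - 33, - 28,-83/18,9, 28,29.4,47.09, 55.12,65,68.65,70 ]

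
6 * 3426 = 20556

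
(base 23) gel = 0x2267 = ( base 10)8807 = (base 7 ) 34451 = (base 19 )157a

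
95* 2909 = 276355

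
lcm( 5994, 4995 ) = 29970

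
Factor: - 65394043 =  - 11^1*13^2*29^1*1213^1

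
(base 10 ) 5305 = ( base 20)d55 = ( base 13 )2551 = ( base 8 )12271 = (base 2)1010010111001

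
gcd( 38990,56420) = 70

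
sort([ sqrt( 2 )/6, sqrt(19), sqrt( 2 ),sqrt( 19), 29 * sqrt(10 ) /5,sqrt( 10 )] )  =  [sqrt( 2) /6,sqrt(2), sqrt( 10),sqrt( 19),sqrt(19), 29*sqrt(10) /5]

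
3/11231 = 3/11231 =0.00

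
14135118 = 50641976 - 36506858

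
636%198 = 42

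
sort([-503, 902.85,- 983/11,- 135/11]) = [ - 503, - 983/11, - 135/11,  902.85]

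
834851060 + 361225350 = 1196076410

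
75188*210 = 15789480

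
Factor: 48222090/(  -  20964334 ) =-24111045/10482167=-3^2 * 5^1*7^1*19^ ( - 1)*76543^1 *551693^( -1)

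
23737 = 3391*7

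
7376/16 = 461 = 461.00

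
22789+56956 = 79745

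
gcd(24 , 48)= 24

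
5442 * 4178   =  22736676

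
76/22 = 38/11 = 3.45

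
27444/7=27444/7 = 3920.57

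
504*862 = 434448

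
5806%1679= 769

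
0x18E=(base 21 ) ik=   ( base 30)d8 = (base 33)c2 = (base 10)398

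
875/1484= 125/212=0.59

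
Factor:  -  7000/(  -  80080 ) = 2^(-1 )* 5^2*11^ ( - 1) * 13^( - 1)  =  25/286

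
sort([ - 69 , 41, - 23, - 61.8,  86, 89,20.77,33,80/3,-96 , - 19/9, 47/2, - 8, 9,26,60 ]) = [-96, - 69, - 61.8, - 23, - 8,-19/9, 9, 20.77,47/2,26,80/3,33,41,60,  86,89]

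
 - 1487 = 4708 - 6195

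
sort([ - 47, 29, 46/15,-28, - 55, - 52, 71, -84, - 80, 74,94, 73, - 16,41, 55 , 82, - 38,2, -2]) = [ - 84, - 80, - 55, - 52 , - 47,-38, -28, - 16, - 2,2 , 46/15, 29,  41,55, 71 , 73  ,  74, 82,94]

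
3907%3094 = 813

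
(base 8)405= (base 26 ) a1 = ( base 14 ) 149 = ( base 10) 261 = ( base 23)B8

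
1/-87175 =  -1 + 87174/87175 = - 0.00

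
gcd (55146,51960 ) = 6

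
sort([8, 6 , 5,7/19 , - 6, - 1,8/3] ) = [ - 6, - 1,7/19  ,  8/3, 5,6,8]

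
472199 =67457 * 7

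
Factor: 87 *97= 3^1 * 29^1 * 97^1 = 8439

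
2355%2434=2355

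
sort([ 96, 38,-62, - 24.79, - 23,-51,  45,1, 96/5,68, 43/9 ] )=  [-62,-51, - 24.79,-23,1,43/9,  96/5,38 , 45,  68,96] 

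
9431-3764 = 5667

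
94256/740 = 23564/185 = 127.37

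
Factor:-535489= -535489^1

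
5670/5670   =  1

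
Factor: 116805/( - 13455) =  - 599/69 = - 3^( - 1)*23^( - 1)*599^1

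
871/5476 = 871/5476 = 0.16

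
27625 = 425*65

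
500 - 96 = 404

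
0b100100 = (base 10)36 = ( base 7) 51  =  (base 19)1H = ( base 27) 19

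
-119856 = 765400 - 885256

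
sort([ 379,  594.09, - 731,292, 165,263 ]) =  [ - 731,  165, 263, 292, 379, 594.09 ] 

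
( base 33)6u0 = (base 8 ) 16544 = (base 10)7524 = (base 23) E53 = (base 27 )a8i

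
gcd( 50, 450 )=50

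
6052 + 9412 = 15464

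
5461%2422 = 617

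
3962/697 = 5 + 477/697 = 5.68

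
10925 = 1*10925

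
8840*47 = 415480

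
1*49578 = 49578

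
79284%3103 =1709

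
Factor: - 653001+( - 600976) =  - 1253977 = - 61^2*337^1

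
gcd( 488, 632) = 8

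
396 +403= 799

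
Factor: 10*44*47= 2^3*5^1*11^1*47^1=20680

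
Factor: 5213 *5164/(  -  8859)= - 26919932/8859 = - 2^2 * 3^( - 1 ) * 13^1*401^1*1291^1*2953^( - 1 ) 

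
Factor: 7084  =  2^2*7^1* 11^1*23^1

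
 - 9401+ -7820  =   - 17221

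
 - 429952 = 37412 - 467364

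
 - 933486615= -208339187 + -725147428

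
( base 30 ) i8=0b1000100100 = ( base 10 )548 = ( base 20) 178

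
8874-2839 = 6035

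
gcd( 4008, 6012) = 2004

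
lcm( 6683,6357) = 260637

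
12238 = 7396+4842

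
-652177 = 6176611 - 6828788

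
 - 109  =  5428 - 5537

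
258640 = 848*305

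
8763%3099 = 2565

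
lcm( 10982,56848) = 966416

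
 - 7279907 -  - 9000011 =1720104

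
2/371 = 2/371 =0.01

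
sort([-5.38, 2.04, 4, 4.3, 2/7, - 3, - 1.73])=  [-5.38, - 3, - 1.73 , 2/7, 2.04,4,  4.3 ] 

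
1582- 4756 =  - 3174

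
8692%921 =403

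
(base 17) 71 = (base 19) 66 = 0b1111000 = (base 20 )60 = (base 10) 120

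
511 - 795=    - 284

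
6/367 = 6/367 = 0.02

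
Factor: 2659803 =3^1*17^1*52153^1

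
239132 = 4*59783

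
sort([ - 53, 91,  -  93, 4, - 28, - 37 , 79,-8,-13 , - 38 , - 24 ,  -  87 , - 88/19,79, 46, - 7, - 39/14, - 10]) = [ - 93, - 87 , - 53, - 38, - 37, - 28,  -  24, - 13, - 10, - 8, - 7,-88/19, - 39/14, 4,46,79, 79,91]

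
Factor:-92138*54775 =-5046858950 = - 2^1*5^2*7^1*23^1*313^1 *2003^1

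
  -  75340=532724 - 608064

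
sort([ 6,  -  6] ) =[ - 6, 6]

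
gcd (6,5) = 1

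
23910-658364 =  - 634454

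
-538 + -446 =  - 984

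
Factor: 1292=2^2*17^1*19^1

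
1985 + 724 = 2709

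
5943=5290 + 653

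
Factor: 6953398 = 2^1 * 1171^1  *2969^1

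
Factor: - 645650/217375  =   - 698/235 = - 2^1*5^( - 1)*47^( -1)*349^1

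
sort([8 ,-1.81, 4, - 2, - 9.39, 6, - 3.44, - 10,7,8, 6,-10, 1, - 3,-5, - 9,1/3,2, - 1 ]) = [ - 10, - 10 , - 9.39 ,-9, - 5, - 3.44,  -  3, - 2 ,  -  1.81,- 1,1/3, 1, 2, 4 , 6,6,  7, 8,8] 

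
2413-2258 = 155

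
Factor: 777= 3^1 *7^1 * 37^1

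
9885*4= 39540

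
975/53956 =975/53956 = 0.02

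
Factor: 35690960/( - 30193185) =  - 2^4*3^( - 1)*11^( - 1 )*19^(-1 )*109^1*4093^1*9631^( - 1 ) = -7138192/6038637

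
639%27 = 18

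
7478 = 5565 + 1913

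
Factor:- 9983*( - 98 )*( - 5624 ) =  - 5502150416 = - 2^4*7^2 *19^1*37^1  *  67^1*149^1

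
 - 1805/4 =-1805/4 = - 451.25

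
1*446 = 446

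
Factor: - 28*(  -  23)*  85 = 54740 = 2^2*5^1* 7^1 *17^1*23^1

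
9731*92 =895252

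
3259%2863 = 396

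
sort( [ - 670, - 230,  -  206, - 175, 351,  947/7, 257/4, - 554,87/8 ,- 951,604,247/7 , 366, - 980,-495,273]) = [ - 980, - 951,  -  670, - 554, - 495,  -  230, - 206, - 175, 87/8,  247/7,257/4 , 947/7,  273,351,  366, 604 ] 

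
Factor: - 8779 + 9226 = 3^1*149^1= 447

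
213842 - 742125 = -528283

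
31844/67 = 31844/67 = 475.28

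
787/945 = 787/945 = 0.83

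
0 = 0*4734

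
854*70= 59780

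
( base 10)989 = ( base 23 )1k0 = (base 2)1111011101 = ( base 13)5b1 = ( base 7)2612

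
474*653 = 309522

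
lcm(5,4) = 20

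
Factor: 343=7^3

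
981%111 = 93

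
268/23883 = 268/23883 =0.01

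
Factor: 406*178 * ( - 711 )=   -  51382548 = -  2^2*3^2 *7^1 * 29^1*79^1*89^1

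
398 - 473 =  - 75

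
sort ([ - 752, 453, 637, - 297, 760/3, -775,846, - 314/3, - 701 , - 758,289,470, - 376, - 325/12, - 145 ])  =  [ - 775,  -  758,  -  752, - 701, - 376, - 297 , - 145,-314/3, - 325/12, 760/3, 289, 453,470,637,846]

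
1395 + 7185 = 8580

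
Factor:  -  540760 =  - 2^3 *5^1  *  11^1*1229^1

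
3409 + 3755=7164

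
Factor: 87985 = 5^1* 17597^1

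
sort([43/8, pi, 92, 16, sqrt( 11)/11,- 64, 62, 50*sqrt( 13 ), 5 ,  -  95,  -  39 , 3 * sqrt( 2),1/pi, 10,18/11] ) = [ - 95, -64, - 39, sqrt(11)/11 , 1/pi, 18/11,pi,3*sqrt ( 2), 5 , 43/8, 10 , 16,62,92,50*sqrt( 13) ] 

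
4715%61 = 18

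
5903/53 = 5903/53 = 111.38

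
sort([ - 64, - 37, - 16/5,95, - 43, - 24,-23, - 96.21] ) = [ - 96.21, - 64, - 43, - 37, -24 , - 23, - 16/5, 95]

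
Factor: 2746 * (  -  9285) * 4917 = - 125366831370 = - 2^1 * 3^2 * 5^1 *11^1 * 149^1 * 619^1* 1373^1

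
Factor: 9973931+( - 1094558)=3^2 * 986597^1 = 8879373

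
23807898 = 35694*667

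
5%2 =1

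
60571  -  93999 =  -33428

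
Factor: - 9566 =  - 2^1 *4783^1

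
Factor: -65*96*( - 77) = 2^5*3^1*5^1*7^1*11^1*13^1  =  480480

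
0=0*269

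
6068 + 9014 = 15082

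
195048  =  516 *378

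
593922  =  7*84846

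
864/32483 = 864/32483 = 0.03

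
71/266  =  71/266 = 0.27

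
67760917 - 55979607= 11781310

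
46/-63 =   -  1 + 17/63 = - 0.73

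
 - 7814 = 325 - 8139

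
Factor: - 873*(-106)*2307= 213485166 = 2^1*3^3*53^1*97^1*769^1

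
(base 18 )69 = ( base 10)117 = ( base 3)11100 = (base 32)3L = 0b1110101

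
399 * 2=798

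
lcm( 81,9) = 81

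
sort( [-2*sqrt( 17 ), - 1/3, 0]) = [ - 2*sqrt(17 ), - 1/3,  0 ] 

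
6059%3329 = 2730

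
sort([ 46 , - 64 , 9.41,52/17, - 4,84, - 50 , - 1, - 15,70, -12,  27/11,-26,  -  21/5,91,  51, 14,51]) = [-64, - 50,- 26, - 15,  -  12, - 21/5, - 4 ,-1,27/11, 52/17,9.41, 14,46, 51,  51,70,84,91 ]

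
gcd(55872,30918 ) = 6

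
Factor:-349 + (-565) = -2^1 * 457^1 = -914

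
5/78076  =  5/78076 =0.00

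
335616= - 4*(  -  83904) 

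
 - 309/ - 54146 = 309/54146 = 0.01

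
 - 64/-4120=8/515 = 0.02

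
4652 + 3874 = 8526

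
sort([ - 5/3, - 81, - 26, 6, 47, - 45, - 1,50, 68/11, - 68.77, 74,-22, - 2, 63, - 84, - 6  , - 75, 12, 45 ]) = [ - 84 , - 81, - 75, - 68.77, - 45, - 26, - 22,-6, - 2, - 5/3, - 1, 6,68/11, 12,45, 47,50,63, 74 ]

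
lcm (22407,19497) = 1501269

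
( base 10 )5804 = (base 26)8F6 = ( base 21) d38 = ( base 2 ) 1011010101100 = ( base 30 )6DE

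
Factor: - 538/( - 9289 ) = 2^1*7^( - 1)*269^1*1327^ (-1)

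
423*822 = 347706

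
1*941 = 941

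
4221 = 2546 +1675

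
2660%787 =299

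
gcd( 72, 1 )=1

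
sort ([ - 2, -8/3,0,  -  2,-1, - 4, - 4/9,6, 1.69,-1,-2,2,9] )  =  [-4,  -  8/3, - 2,-2, - 2, - 1,-1,-4/9, 0,1.69,2,  6,  9 ]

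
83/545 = 83/545=0.15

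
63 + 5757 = 5820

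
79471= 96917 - 17446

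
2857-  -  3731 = 6588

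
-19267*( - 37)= 712879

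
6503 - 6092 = 411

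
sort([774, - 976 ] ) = [ - 976,  774]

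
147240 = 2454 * 60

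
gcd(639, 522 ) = 9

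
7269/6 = 2423/2  =  1211.50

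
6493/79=6493/79 = 82.19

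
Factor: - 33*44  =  -1452 = - 2^2*3^1*11^2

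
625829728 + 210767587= 836597315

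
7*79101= 553707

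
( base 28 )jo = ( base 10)556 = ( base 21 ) 15a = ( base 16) 22C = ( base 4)20230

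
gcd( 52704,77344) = 32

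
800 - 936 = - 136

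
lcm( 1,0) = 0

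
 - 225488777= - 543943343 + 318454566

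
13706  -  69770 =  - 56064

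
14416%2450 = 2166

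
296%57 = 11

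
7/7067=7/7067 = 0.00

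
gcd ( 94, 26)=2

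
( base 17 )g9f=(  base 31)4UI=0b1001010111000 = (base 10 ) 4792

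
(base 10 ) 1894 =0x766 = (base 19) 54D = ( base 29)279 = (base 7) 5344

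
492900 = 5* 98580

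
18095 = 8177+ 9918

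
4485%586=383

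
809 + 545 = 1354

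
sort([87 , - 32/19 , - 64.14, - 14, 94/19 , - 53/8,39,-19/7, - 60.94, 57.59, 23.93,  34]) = [ - 64.14 , - 60.94, - 14,  -  53/8 , - 19/7, - 32/19, 94/19, 23.93,34, 39,57.59,87]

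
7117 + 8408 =15525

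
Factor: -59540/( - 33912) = 2^ (-1 ) * 3^( - 3)*5^1 * 13^1*157^(-1) * 229^1 = 14885/8478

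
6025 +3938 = 9963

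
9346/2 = 4673 = 4673.00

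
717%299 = 119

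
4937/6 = 822 + 5/6=822.83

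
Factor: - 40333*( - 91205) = 3678571265 = 5^1*17^1*29^1*37^1*53^1*761^1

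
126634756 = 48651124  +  77983632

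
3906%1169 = 399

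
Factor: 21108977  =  21108977^1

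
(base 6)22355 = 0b110001011111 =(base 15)E12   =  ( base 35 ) 2KH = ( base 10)3167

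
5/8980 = 1/1796 = 0.00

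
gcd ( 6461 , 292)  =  1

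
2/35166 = 1/17583 =0.00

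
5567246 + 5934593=11501839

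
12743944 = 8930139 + 3813805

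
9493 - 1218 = 8275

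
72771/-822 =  - 89 + 129/274 = - 88.53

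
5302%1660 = 322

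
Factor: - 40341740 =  - 2^2*5^1*43^1*61^1*769^1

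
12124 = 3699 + 8425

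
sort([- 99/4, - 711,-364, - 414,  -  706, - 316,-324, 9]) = [ - 711, - 706,-414,-364,- 324,-316 ,-99/4, 9] 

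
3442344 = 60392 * 57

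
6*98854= 593124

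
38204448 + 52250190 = 90454638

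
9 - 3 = 6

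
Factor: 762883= 11^1*223^1 *311^1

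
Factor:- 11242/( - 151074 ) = 3^(- 2 ) * 73^1*109^( - 1)= 73/981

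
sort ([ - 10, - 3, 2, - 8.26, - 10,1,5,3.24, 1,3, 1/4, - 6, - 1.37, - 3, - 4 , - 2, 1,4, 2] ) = [ - 10, -10 ,-8.26,-6, - 4,  -  3, - 3,-2,-1.37,  1/4,1,1 , 1,2,2,3,  3.24,  4, 5 ]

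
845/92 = 9 + 17/92  =  9.18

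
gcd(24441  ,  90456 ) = 3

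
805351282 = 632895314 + 172455968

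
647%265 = 117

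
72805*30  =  2184150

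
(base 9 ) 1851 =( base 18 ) 471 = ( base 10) 1423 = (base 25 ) 26N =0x58f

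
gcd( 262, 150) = 2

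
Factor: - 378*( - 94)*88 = 3126816=2^5*3^3*7^1 * 11^1 * 47^1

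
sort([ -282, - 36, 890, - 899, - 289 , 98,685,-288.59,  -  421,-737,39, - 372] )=[ - 899, - 737,  -  421,-372, - 289, - 288.59, -282, - 36 , 39, 98,  685, 890]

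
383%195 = 188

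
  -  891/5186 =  - 1 + 4295/5186  =  - 0.17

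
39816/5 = 7963 + 1/5 = 7963.20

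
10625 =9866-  - 759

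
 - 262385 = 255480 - 517865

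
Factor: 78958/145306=407/749 = 7^( - 1 )*11^1*37^1*107^( - 1 )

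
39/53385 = 13/17795=0.00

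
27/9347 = 27/9347 = 0.00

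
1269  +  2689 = 3958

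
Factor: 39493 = 73^1 * 541^1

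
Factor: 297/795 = 3^2* 5^( - 1 )*11^1*53^( - 1) = 99/265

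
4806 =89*54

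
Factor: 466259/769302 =2^(-1 )*3^( - 2 )*17^1 * 79^( - 1)*541^(-1 )*27427^1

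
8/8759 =8/8759 = 0.00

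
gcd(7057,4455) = 1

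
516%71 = 19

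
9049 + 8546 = 17595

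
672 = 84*8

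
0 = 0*4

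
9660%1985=1720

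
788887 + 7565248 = 8354135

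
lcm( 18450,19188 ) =479700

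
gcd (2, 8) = 2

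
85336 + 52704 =138040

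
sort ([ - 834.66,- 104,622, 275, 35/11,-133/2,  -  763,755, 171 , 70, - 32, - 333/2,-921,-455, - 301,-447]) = [-921, - 834.66, -763, - 455,  -  447,- 301, - 333/2, - 104,-133/2,-32, 35/11, 70, 171,275,622, 755 ] 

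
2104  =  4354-2250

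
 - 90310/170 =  -532 + 13/17 =-531.24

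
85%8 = 5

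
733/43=17 + 2/43 = 17.05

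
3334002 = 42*79381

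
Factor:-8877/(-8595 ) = 2959/2865 = 3^( - 1)*5^( - 1) * 11^1*191^( - 1 )*269^1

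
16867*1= 16867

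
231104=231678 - 574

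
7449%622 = 607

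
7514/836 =8 + 413/418 = 8.99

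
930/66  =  14+1/11 =14.09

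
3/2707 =3/2707 = 0.00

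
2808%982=844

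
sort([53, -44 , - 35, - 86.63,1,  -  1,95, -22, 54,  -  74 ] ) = [ - 86.63, - 74,- 44, - 35, - 22,-1,  1 , 53,54, 95] 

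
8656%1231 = 39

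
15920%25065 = 15920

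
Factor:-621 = - 3^3* 23^1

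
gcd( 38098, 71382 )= 2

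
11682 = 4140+7542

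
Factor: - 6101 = -6101^1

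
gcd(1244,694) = 2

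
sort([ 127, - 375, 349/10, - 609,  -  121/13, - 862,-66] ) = [ - 862, - 609 ,-375, - 66,  -  121/13,349/10 , 127 ]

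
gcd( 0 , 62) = 62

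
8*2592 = 20736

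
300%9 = 3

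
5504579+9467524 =14972103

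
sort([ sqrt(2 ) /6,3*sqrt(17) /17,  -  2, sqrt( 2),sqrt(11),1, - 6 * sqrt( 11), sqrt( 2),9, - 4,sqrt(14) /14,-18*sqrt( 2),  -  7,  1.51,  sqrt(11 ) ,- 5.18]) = [ - 18*sqrt( 2 ),-6 * sqrt(11),  -  7, - 5.18,  -  4, - 2,sqrt( 2)/6, sqrt(14 )/14, 3 * sqrt(17 ) /17,1,sqrt ( 2 ), sqrt( 2),  1.51,  sqrt(11 ) , sqrt ( 11 ), 9 ] 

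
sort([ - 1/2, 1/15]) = [  -  1/2 , 1/15]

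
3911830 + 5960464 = 9872294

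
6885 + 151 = 7036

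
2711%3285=2711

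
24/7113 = 8/2371 = 0.00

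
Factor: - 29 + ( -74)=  - 103^1 = - 103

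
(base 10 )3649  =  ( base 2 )111001000001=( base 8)7101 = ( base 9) 5004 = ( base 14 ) 1489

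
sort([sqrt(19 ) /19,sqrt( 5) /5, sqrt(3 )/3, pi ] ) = [sqrt(19)/19,  sqrt( 5) /5,sqrt (3) /3,pi]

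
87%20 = 7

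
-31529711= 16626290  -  48156001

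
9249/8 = 1156 + 1/8  =  1156.12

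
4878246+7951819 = 12830065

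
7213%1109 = 559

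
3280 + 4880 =8160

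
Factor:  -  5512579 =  - 5512579^1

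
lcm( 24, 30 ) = 120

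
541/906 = 541/906  =  0.60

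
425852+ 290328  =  716180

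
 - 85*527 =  - 44795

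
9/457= 9/457 = 0.02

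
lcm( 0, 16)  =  0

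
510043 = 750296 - 240253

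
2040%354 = 270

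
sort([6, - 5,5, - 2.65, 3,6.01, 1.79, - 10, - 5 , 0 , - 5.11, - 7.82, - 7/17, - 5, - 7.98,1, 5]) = [ - 10,-7.98, - 7.82 , - 5.11, - 5, - 5, - 5, - 2.65, - 7/17,0, 1,1.79,3 , 5 , 5,  6,6.01]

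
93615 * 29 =2714835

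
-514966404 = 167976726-682943130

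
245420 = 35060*7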